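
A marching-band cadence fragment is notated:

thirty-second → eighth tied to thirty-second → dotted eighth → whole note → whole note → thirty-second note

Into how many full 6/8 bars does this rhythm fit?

One bar of 6/8 = 24 thirty-second notes.
In thirty-second notes: thirty-second = 1; eighth tied to thirty-second (eighth + thirty-second) = 5; dotted eighth = 6; whole note = 32; whole note = 32; thirty-second note = 1.
Sum: 1 + 5 + 6 + 32 + 32 + 1 = 77.
77 ÷ 24 = 3 complete bars with 5 left over.

3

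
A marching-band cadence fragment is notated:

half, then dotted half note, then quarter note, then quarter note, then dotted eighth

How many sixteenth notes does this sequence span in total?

In sixteenth notes: half = 8; dotted half note = 12; quarter note = 4; quarter note = 4; dotted eighth = 3.
Adding: 8 + 12 + 4 + 4 + 3 = 31 sixteenth notes.

31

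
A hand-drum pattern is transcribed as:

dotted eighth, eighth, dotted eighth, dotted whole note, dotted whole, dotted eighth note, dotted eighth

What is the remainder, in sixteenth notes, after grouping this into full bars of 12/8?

14

One bar of 12/8 = 24 sixteenth notes.
Express everything in sixteenth notes: dotted eighth = 3; eighth = 2; dotted eighth = 3; dotted whole note = 24; dotted whole = 24; dotted eighth note = 3; dotted eighth = 3.
Sum: 3 + 2 + 3 + 24 + 24 + 3 + 3 = 62.
62 ÷ 24 = 2 complete bars with 14 sixteenth notes remaining.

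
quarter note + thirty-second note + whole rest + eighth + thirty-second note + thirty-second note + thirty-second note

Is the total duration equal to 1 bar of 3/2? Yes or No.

Yes

One bar of 3/2 = 48 thirty-second notes.
Each duration in thirty-second notes: quarter note = 8; thirty-second note = 1; whole rest = 32; eighth = 4; thirty-second note = 1; thirty-second note = 1; thirty-second note = 1.
Total: 8 + 1 + 32 + 4 + 1 + 1 + 1 = 48.
48 equals 48, so the answer is Yes.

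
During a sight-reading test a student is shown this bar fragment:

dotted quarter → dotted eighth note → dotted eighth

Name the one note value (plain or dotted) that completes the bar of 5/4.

The bar of 5/4 = 20 sixteenth notes.
Convert each value to sixteenth notes: dotted quarter = 6; dotted eighth note = 3; dotted eighth = 3.
Adding: 6 + 3 + 3 = 12.
Remaining: 20 − 12 = 8 sixteenth notes, which is a half note.

half note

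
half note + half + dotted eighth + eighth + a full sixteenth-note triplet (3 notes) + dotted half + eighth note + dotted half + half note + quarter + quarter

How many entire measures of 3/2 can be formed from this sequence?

2

One bar of 3/2 = 24 sixteenth notes.
Convert each value to sixteenth notes: half note = 8; half = 8; dotted eighth = 3; eighth = 2; a full sixteenth-note triplet (3 notes) (three triplet sixteenths span one eighth) = 2; dotted half = 12; eighth note = 2; dotted half = 12; half note = 8; quarter = 4; quarter = 4.
Adding: 8 + 8 + 3 + 2 + 2 + 12 + 2 + 12 + 8 + 4 + 4 = 65.
65 ÷ 24 = 2 complete bars with 17 left over.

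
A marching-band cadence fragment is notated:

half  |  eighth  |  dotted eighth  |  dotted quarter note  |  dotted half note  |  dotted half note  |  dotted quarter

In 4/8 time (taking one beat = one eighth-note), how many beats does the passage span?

24.5

One eighth-note beat = 2 sixteenth notes.
Express everything in sixteenth notes: half = 8; eighth = 2; dotted eighth = 3; dotted quarter note = 6; dotted half note = 12; dotted half note = 12; dotted quarter = 6.
Altogether 8 + 2 + 3 + 6 + 12 + 12 + 6 = 49.
49 ÷ 2 = 24.5 beats.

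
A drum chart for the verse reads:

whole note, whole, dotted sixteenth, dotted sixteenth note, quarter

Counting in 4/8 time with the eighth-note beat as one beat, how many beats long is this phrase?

19.5

One eighth-note beat = 4 thirty-second notes.
Express everything in thirty-second notes: whole note = 32; whole = 32; dotted sixteenth = 3; dotted sixteenth note = 3; quarter = 8.
Adding: 32 + 32 + 3 + 3 + 8 = 78.
78 ÷ 4 = 19.5 beats.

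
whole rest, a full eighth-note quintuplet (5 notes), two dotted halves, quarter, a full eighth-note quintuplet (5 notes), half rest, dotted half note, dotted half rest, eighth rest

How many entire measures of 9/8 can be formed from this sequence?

One bar of 9/8 = 9 eighth notes.
Convert each value to eighth notes: whole rest = 8; a full eighth-note quintuplet (5 notes) (five quintuplet eighths span one half) = 4; dotted half = 6; dotted half = 6; quarter = 2; a full eighth-note quintuplet (5 notes) (five quintuplet eighths span one half) = 4; half rest = 4; dotted half note = 6; dotted half rest = 6; eighth rest = 1.
Total: 8 + 4 + 6 + 6 + 2 + 4 + 4 + 6 + 6 + 1 = 47.
47 ÷ 9 = 5 complete bars with 2 left over.

5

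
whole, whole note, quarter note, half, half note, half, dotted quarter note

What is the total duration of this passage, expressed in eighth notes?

Working in eighth notes: whole = 8; whole note = 8; quarter note = 2; half = 4; half note = 4; half = 4; dotted quarter note = 3.
Sum: 8 + 8 + 2 + 4 + 4 + 4 + 3 = 33 eighth notes.

33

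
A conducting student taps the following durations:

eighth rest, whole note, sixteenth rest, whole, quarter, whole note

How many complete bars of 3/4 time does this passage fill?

One bar of 3/4 = 12 sixteenth notes.
In sixteenth notes: eighth rest = 2; whole note = 16; sixteenth rest = 1; whole = 16; quarter = 4; whole note = 16.
Sum: 2 + 16 + 1 + 16 + 4 + 16 = 55.
55 ÷ 12 = 4 complete bars with 7 left over.

4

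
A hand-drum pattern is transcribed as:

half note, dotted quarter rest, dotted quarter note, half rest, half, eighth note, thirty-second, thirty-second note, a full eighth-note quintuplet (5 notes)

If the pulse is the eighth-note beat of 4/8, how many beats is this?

23.5

One eighth-note beat = 4 thirty-second notes.
Each duration in thirty-second notes: half note = 16; dotted quarter rest = 12; dotted quarter note = 12; half rest = 16; half = 16; eighth note = 4; thirty-second = 1; thirty-second note = 1; a full eighth-note quintuplet (5 notes) (five quintuplet eighths span one half) = 16.
Altogether 16 + 12 + 12 + 16 + 16 + 4 + 1 + 1 + 16 = 94.
94 ÷ 4 = 23.5 beats.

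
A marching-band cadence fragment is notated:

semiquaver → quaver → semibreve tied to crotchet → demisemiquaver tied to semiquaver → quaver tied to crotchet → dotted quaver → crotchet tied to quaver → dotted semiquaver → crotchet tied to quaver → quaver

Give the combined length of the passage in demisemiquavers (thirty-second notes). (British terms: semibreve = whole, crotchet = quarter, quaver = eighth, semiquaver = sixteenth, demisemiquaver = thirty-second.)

98

Convert each value to thirty-second notes: semiquaver = 2; quaver = 4; semibreve tied to crotchet (semibreve + crotchet) = 40; demisemiquaver tied to semiquaver (demisemiquaver + semiquaver) = 3; quaver tied to crotchet (quaver + crotchet) = 12; dotted quaver = 6; crotchet tied to quaver (crotchet + quaver) = 12; dotted semiquaver = 3; crotchet tied to quaver (crotchet + quaver) = 12; quaver = 4.
Adding: 2 + 4 + 40 + 3 + 12 + 6 + 12 + 3 + 12 + 4 = 98 thirty-second notes.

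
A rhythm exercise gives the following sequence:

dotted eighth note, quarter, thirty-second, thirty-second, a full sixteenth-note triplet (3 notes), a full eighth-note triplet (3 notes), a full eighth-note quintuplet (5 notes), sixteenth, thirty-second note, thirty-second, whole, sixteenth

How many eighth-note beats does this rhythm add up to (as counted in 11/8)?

20.5

One eighth-note beat = 4 thirty-second notes.
Express everything in thirty-second notes: dotted eighth note = 6; quarter = 8; thirty-second = 1; thirty-second = 1; a full sixteenth-note triplet (3 notes) (three triplet sixteenths span one eighth) = 4; a full eighth-note triplet (3 notes) (three triplet eighths span one quarter) = 8; a full eighth-note quintuplet (5 notes) (five quintuplet eighths span one half) = 16; sixteenth = 2; thirty-second note = 1; thirty-second = 1; whole = 32; sixteenth = 2.
Adding: 6 + 8 + 1 + 1 + 4 + 8 + 16 + 2 + 1 + 1 + 32 + 2 = 82.
82 ÷ 4 = 20.5 beats.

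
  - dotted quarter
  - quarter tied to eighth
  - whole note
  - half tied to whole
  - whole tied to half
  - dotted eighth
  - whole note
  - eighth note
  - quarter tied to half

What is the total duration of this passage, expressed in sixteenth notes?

109

Express everything in sixteenth notes: dotted quarter = 6; quarter tied to eighth (quarter + eighth) = 6; whole note = 16; half tied to whole (half + whole) = 24; whole tied to half (whole + half) = 24; dotted eighth = 3; whole note = 16; eighth note = 2; quarter tied to half (quarter + half) = 12.
Altogether 6 + 6 + 16 + 24 + 24 + 3 + 16 + 2 + 12 = 109 sixteenth notes.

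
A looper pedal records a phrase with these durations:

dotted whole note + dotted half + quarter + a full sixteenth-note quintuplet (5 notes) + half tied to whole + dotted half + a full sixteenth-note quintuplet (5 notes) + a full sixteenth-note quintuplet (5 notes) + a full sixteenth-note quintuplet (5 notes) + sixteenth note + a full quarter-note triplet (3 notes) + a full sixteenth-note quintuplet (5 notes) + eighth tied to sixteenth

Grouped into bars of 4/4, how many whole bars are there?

6

One bar of 4/4 = 16 sixteenth notes.
Express everything in sixteenth notes: dotted whole note = 24; dotted half = 12; quarter = 4; a full sixteenth-note quintuplet (5 notes) (five quintuplet sixteenths span one quarter) = 4; half tied to whole (half + whole) = 24; dotted half = 12; a full sixteenth-note quintuplet (5 notes) (five quintuplet sixteenths span one quarter) = 4; a full sixteenth-note quintuplet (5 notes) (five quintuplet sixteenths span one quarter) = 4; a full sixteenth-note quintuplet (5 notes) (five quintuplet sixteenths span one quarter) = 4; sixteenth note = 1; a full quarter-note triplet (3 notes) (three triplet quarters span one half) = 8; a full sixteenth-note quintuplet (5 notes) (five quintuplet sixteenths span one quarter) = 4; eighth tied to sixteenth (eighth + sixteenth) = 3.
Adding: 24 + 12 + 4 + 4 + 24 + 12 + 4 + 4 + 4 + 1 + 8 + 4 + 3 = 108.
108 ÷ 16 = 6 complete bars with 12 left over.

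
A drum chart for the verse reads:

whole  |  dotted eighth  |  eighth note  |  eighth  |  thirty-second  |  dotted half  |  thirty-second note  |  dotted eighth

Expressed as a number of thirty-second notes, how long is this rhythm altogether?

78

Express everything in thirty-second notes: whole = 32; dotted eighth = 6; eighth note = 4; eighth = 4; thirty-second = 1; dotted half = 24; thirty-second note = 1; dotted eighth = 6.
Adding: 32 + 6 + 4 + 4 + 1 + 24 + 1 + 6 = 78 thirty-second notes.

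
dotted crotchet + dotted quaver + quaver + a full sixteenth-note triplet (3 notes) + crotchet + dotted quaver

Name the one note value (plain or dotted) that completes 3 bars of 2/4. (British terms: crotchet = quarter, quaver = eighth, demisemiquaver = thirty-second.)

quarter note

3 bars of 2/4 = 24 sixteenth notes.
In sixteenth notes: dotted crotchet = 6; dotted quaver = 3; quaver = 2; a full sixteenth-note triplet (3 notes) (three triplet sixteenths span one eighth) = 2; crotchet = 4; dotted quaver = 3.
Altogether 6 + 3 + 2 + 2 + 4 + 3 = 20.
Remaining: 24 − 20 = 4 sixteenth notes, which is a quarter note.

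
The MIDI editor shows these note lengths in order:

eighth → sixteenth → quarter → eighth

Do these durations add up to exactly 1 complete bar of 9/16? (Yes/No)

One bar of 9/16 = 9 sixteenth notes.
Working in sixteenth notes: eighth = 2; sixteenth = 1; quarter = 4; eighth = 2.
Sum: 2 + 1 + 4 + 2 = 9.
9 equals 9, so the answer is Yes.

Yes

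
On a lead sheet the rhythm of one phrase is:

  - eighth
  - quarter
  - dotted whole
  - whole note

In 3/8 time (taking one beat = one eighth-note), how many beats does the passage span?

One eighth-note beat = 2 sixteenth notes.
In sixteenth notes: eighth = 2; quarter = 4; dotted whole = 24; whole note = 16.
Adding: 2 + 4 + 24 + 16 = 46.
46 ÷ 2 = 23 beats.

23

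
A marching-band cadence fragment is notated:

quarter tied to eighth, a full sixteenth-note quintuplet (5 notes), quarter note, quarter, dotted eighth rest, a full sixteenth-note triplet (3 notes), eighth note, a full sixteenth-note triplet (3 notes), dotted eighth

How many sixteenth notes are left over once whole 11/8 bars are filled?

8

One bar of 11/8 = 22 sixteenth notes.
In sixteenth notes: quarter tied to eighth (quarter + eighth) = 6; a full sixteenth-note quintuplet (5 notes) (five quintuplet sixteenths span one quarter) = 4; quarter note = 4; quarter = 4; dotted eighth rest = 3; a full sixteenth-note triplet (3 notes) (three triplet sixteenths span one eighth) = 2; eighth note = 2; a full sixteenth-note triplet (3 notes) (three triplet sixteenths span one eighth) = 2; dotted eighth = 3.
Sum: 6 + 4 + 4 + 4 + 3 + 2 + 2 + 2 + 3 = 30.
30 ÷ 22 = 1 complete bar with 8 sixteenth notes remaining.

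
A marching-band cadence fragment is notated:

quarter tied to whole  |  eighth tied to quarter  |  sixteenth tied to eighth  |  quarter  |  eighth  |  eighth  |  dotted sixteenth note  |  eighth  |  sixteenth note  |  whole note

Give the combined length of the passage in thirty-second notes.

115

Each duration in thirty-second notes: quarter tied to whole (quarter + whole) = 40; eighth tied to quarter (eighth + quarter) = 12; sixteenth tied to eighth (sixteenth + eighth) = 6; quarter = 8; eighth = 4; eighth = 4; dotted sixteenth note = 3; eighth = 4; sixteenth note = 2; whole note = 32.
Sum: 40 + 12 + 6 + 8 + 4 + 4 + 3 + 4 + 2 + 32 = 115 thirty-second notes.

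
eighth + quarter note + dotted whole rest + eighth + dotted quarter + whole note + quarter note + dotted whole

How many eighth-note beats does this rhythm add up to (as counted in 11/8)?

One eighth-note beat = 2 sixteenth notes.
Convert each value to sixteenth notes: eighth = 2; quarter note = 4; dotted whole rest = 24; eighth = 2; dotted quarter = 6; whole note = 16; quarter note = 4; dotted whole = 24.
Altogether 2 + 4 + 24 + 2 + 6 + 16 + 4 + 24 = 82.
82 ÷ 2 = 41 beats.

41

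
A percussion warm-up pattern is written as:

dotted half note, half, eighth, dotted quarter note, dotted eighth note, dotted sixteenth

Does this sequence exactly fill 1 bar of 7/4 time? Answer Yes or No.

One bar of 7/4 = 56 thirty-second notes.
Each duration in thirty-second notes: dotted half note = 24; half = 16; eighth = 4; dotted quarter note = 12; dotted eighth note = 6; dotted sixteenth = 3.
Total: 24 + 16 + 4 + 12 + 6 + 3 = 65.
65 exceeds 56, so the answer is No.

No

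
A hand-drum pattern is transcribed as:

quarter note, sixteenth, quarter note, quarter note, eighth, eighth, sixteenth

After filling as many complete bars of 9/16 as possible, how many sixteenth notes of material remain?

0

One bar of 9/16 = 9 sixteenth notes.
Express everything in sixteenth notes: quarter note = 4; sixteenth = 1; quarter note = 4; quarter note = 4; eighth = 2; eighth = 2; sixteenth = 1.
Adding: 4 + 1 + 4 + 4 + 2 + 2 + 1 = 18.
18 ÷ 9 = 2 complete bars with 0 sixteenth notes remaining.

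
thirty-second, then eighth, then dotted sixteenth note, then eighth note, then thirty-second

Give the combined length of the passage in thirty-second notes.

Express everything in thirty-second notes: thirty-second = 1; eighth = 4; dotted sixteenth note = 3; eighth note = 4; thirty-second = 1.
Total: 1 + 4 + 3 + 4 + 1 = 13 thirty-second notes.

13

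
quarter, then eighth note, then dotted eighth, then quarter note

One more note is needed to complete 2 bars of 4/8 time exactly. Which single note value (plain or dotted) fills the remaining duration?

2 bars of 4/8 = 16 sixteenth notes.
Working in sixteenth notes: quarter = 4; eighth note = 2; dotted eighth = 3; quarter note = 4.
Altogether 4 + 2 + 3 + 4 = 13.
Remaining: 16 − 13 = 3 sixteenth notes, which is a dotted eighth note.

dotted eighth note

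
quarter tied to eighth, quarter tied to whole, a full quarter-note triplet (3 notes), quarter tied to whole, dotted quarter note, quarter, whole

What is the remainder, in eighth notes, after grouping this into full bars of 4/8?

0

One bar of 4/8 = 4 eighth notes.
In eighth notes: quarter tied to eighth (quarter + eighth) = 3; quarter tied to whole (quarter + whole) = 10; a full quarter-note triplet (3 notes) (three triplet quarters span one half) = 4; quarter tied to whole (quarter + whole) = 10; dotted quarter note = 3; quarter = 2; whole = 8.
Sum: 3 + 10 + 4 + 10 + 3 + 2 + 8 = 40.
40 ÷ 4 = 10 complete bars with 0 eighth notes remaining.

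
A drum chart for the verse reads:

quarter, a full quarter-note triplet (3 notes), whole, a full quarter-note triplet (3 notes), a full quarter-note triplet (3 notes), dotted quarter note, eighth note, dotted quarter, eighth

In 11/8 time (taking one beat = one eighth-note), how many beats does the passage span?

30

One eighth-note beat = 2 sixteenth notes.
Convert each value to sixteenth notes: quarter = 4; a full quarter-note triplet (3 notes) (three triplet quarters span one half) = 8; whole = 16; a full quarter-note triplet (3 notes) (three triplet quarters span one half) = 8; a full quarter-note triplet (3 notes) (three triplet quarters span one half) = 8; dotted quarter note = 6; eighth note = 2; dotted quarter = 6; eighth = 2.
Altogether 4 + 8 + 16 + 8 + 8 + 6 + 2 + 6 + 2 = 60.
60 ÷ 2 = 30 beats.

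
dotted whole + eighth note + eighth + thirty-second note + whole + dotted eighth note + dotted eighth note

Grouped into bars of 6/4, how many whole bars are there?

One bar of 6/4 = 48 thirty-second notes.
Working in thirty-second notes: dotted whole = 48; eighth note = 4; eighth = 4; thirty-second note = 1; whole = 32; dotted eighth note = 6; dotted eighth note = 6.
Adding: 48 + 4 + 4 + 1 + 32 + 6 + 6 = 101.
101 ÷ 48 = 2 complete bars with 5 left over.

2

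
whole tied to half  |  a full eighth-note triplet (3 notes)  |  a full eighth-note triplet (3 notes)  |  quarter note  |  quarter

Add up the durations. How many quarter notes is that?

Working in quarter notes: whole tied to half (whole + half) = 6; a full eighth-note triplet (3 notes) (three triplet eighths span one quarter) = 1; a full eighth-note triplet (3 notes) (three triplet eighths span one quarter) = 1; quarter note = 1; quarter = 1.
Altogether 6 + 1 + 1 + 1 + 1 = 10 quarter notes.

10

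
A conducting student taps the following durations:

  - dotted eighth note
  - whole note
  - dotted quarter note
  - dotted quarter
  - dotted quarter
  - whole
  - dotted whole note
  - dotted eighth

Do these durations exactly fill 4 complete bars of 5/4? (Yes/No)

Yes

One bar of 5/4 = 20 sixteenth notes, so 4 bars = 80.
Each duration in sixteenth notes: dotted eighth note = 3; whole note = 16; dotted quarter note = 6; dotted quarter = 6; dotted quarter = 6; whole = 16; dotted whole note = 24; dotted eighth = 3.
Adding: 3 + 16 + 6 + 6 + 6 + 16 + 24 + 3 = 80.
80 equals 80, so the answer is Yes.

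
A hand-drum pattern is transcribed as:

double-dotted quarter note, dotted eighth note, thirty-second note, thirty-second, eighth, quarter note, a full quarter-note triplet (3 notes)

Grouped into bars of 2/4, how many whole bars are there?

3

One bar of 2/4 = 16 thirty-second notes.
Each duration in thirty-second notes: double-dotted quarter note = 14; dotted eighth note = 6; thirty-second note = 1; thirty-second = 1; eighth = 4; quarter note = 8; a full quarter-note triplet (3 notes) (three triplet quarters span one half) = 16.
Total: 14 + 6 + 1 + 1 + 4 + 8 + 16 = 50.
50 ÷ 16 = 3 complete bars with 2 left over.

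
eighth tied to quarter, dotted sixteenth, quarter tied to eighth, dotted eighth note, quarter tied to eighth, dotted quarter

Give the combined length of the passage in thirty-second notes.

Each duration in thirty-second notes: eighth tied to quarter (eighth + quarter) = 12; dotted sixteenth = 3; quarter tied to eighth (quarter + eighth) = 12; dotted eighth note = 6; quarter tied to eighth (quarter + eighth) = 12; dotted quarter = 12.
Total: 12 + 3 + 12 + 6 + 12 + 12 = 57 thirty-second notes.

57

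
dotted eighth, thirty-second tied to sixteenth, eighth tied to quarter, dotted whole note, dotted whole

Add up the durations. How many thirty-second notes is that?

117

Express everything in thirty-second notes: dotted eighth = 6; thirty-second tied to sixteenth (thirty-second + sixteenth) = 3; eighth tied to quarter (eighth + quarter) = 12; dotted whole note = 48; dotted whole = 48.
Altogether 6 + 3 + 12 + 48 + 48 = 117 thirty-second notes.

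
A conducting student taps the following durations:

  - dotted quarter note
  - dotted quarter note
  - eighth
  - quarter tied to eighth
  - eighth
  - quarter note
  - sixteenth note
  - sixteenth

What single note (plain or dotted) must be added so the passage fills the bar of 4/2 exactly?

quarter note

The bar of 4/2 = 32 sixteenth notes.
In sixteenth notes: dotted quarter note = 6; dotted quarter note = 6; eighth = 2; quarter tied to eighth (quarter + eighth) = 6; eighth = 2; quarter note = 4; sixteenth note = 1; sixteenth = 1.
Total: 6 + 6 + 2 + 6 + 2 + 4 + 1 + 1 = 28.
Remaining: 32 − 28 = 4 sixteenth notes, which is a quarter note.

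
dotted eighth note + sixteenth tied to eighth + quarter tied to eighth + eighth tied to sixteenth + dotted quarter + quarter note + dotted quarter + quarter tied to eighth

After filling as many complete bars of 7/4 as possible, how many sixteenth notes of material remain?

9

One bar of 7/4 = 28 sixteenth notes.
In sixteenth notes: dotted eighth note = 3; sixteenth tied to eighth (sixteenth + eighth) = 3; quarter tied to eighth (quarter + eighth) = 6; eighth tied to sixteenth (eighth + sixteenth) = 3; dotted quarter = 6; quarter note = 4; dotted quarter = 6; quarter tied to eighth (quarter + eighth) = 6.
Altogether 3 + 3 + 6 + 3 + 6 + 4 + 6 + 6 = 37.
37 ÷ 28 = 1 complete bar with 9 sixteenth notes remaining.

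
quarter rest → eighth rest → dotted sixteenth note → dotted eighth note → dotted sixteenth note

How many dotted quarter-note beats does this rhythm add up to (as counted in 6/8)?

One dotted quarter-note beat = 12 thirty-second notes.
Working in thirty-second notes: quarter rest = 8; eighth rest = 4; dotted sixteenth note = 3; dotted eighth note = 6; dotted sixteenth note = 3.
Sum: 8 + 4 + 3 + 6 + 3 = 24.
24 ÷ 12 = 2 beats.

2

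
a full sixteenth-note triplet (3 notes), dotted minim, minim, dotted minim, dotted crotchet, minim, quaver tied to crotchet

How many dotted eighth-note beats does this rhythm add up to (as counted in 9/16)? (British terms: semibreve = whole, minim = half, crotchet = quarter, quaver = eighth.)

18

One dotted eighth-note beat = 3 sixteenth notes.
Express everything in sixteenth notes: a full sixteenth-note triplet (3 notes) (three triplet sixteenths span one eighth) = 2; dotted minim = 12; minim = 8; dotted minim = 12; dotted crotchet = 6; minim = 8; quaver tied to crotchet (quaver + crotchet) = 6.
Altogether 2 + 12 + 8 + 12 + 6 + 8 + 6 = 54.
54 ÷ 3 = 18 beats.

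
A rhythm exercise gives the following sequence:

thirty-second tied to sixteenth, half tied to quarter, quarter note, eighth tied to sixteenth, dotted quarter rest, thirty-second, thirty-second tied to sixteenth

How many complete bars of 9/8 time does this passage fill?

1

One bar of 9/8 = 36 thirty-second notes.
In thirty-second notes: thirty-second tied to sixteenth (thirty-second + sixteenth) = 3; half tied to quarter (half + quarter) = 24; quarter note = 8; eighth tied to sixteenth (eighth + sixteenth) = 6; dotted quarter rest = 12; thirty-second = 1; thirty-second tied to sixteenth (thirty-second + sixteenth) = 3.
Altogether 3 + 24 + 8 + 6 + 12 + 1 + 3 = 57.
57 ÷ 36 = 1 complete bar with 21 left over.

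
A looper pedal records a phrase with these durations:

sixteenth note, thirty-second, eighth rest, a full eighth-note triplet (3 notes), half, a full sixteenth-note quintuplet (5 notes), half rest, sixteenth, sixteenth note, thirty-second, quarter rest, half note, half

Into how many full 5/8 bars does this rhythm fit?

5

One bar of 5/8 = 20 thirty-second notes.
In thirty-second notes: sixteenth note = 2; thirty-second = 1; eighth rest = 4; a full eighth-note triplet (3 notes) (three triplet eighths span one quarter) = 8; half = 16; a full sixteenth-note quintuplet (5 notes) (five quintuplet sixteenths span one quarter) = 8; half rest = 16; sixteenth = 2; sixteenth note = 2; thirty-second = 1; quarter rest = 8; half note = 16; half = 16.
Sum: 2 + 1 + 4 + 8 + 16 + 8 + 16 + 2 + 2 + 1 + 8 + 16 + 16 = 100.
100 ÷ 20 = 5 complete bars with 0 left over.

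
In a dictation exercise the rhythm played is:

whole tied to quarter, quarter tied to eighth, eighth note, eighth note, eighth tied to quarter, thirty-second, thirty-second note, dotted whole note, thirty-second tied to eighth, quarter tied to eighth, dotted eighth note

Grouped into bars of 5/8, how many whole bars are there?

7

One bar of 5/8 = 20 thirty-second notes.
Each duration in thirty-second notes: whole tied to quarter (whole + quarter) = 40; quarter tied to eighth (quarter + eighth) = 12; eighth note = 4; eighth note = 4; eighth tied to quarter (eighth + quarter) = 12; thirty-second = 1; thirty-second note = 1; dotted whole note = 48; thirty-second tied to eighth (thirty-second + eighth) = 5; quarter tied to eighth (quarter + eighth) = 12; dotted eighth note = 6.
Adding: 40 + 12 + 4 + 4 + 12 + 1 + 1 + 48 + 5 + 12 + 6 = 145.
145 ÷ 20 = 7 complete bars with 5 left over.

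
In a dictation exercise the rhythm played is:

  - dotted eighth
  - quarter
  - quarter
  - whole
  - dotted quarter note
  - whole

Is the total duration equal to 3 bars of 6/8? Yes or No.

One bar of 6/8 = 12 sixteenth notes, so 3 bars = 36.
Convert each value to sixteenth notes: dotted eighth = 3; quarter = 4; quarter = 4; whole = 16; dotted quarter note = 6; whole = 16.
Sum: 3 + 4 + 4 + 16 + 6 + 16 = 49.
49 exceeds 36, so the answer is No.

No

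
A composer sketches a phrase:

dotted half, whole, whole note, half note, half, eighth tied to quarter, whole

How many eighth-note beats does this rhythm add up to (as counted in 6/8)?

41

One eighth-note beat = 2 sixteenth notes.
Convert each value to sixteenth notes: dotted half = 12; whole = 16; whole note = 16; half note = 8; half = 8; eighth tied to quarter (eighth + quarter) = 6; whole = 16.
Adding: 12 + 16 + 16 + 8 + 8 + 6 + 16 = 82.
82 ÷ 2 = 41 beats.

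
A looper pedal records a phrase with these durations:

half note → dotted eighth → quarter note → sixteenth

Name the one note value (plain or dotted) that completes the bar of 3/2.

The bar of 3/2 = 24 sixteenth notes.
Each duration in sixteenth notes: half note = 8; dotted eighth = 3; quarter note = 4; sixteenth = 1.
Adding: 8 + 3 + 4 + 1 = 16.
Remaining: 24 − 16 = 8 sixteenth notes, which is a half note.

half note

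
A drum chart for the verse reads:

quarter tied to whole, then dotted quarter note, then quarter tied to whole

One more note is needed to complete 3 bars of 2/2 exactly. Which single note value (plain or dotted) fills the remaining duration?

3 bars of 2/2 = 24 eighth notes.
Convert each value to eighth notes: quarter tied to whole (quarter + whole) = 10; dotted quarter note = 3; quarter tied to whole (quarter + whole) = 10.
Total: 10 + 3 + 10 = 23.
Remaining: 24 − 23 = 1 eighth note, which is a eighth note.

eighth note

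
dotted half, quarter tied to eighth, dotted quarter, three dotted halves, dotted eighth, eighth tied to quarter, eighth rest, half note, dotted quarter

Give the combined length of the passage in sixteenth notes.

85

Convert each value to sixteenth notes: dotted half = 12; quarter tied to eighth (quarter + eighth) = 6; dotted quarter = 6; dotted half = 12; dotted half = 12; dotted half = 12; dotted eighth = 3; eighth tied to quarter (eighth + quarter) = 6; eighth rest = 2; half note = 8; dotted quarter = 6.
Adding: 12 + 6 + 6 + 12 + 12 + 12 + 3 + 6 + 2 + 8 + 6 = 85 sixteenth notes.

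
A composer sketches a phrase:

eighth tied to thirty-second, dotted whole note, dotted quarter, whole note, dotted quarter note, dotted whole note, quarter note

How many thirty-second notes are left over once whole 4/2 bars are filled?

One bar of 4/2 = 64 thirty-second notes.
In thirty-second notes: eighth tied to thirty-second (eighth + thirty-second) = 5; dotted whole note = 48; dotted quarter = 12; whole note = 32; dotted quarter note = 12; dotted whole note = 48; quarter note = 8.
Altogether 5 + 48 + 12 + 32 + 12 + 48 + 8 = 165.
165 ÷ 64 = 2 complete bars with 37 thirty-second notes remaining.

37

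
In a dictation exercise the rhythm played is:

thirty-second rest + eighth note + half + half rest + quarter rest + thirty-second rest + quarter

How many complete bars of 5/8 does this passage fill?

2

One bar of 5/8 = 20 thirty-second notes.
Each duration in thirty-second notes: thirty-second rest = 1; eighth note = 4; half = 16; half rest = 16; quarter rest = 8; thirty-second rest = 1; quarter = 8.
Altogether 1 + 4 + 16 + 16 + 8 + 1 + 8 = 54.
54 ÷ 20 = 2 complete bars with 14 left over.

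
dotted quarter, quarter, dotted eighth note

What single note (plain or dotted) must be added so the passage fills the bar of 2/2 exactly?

dotted eighth note

The bar of 2/2 = 16 sixteenth notes.
Express everything in sixteenth notes: dotted quarter = 6; quarter = 4; dotted eighth note = 3.
Altogether 6 + 4 + 3 = 13.
Remaining: 16 − 13 = 3 sixteenth notes, which is a dotted eighth note.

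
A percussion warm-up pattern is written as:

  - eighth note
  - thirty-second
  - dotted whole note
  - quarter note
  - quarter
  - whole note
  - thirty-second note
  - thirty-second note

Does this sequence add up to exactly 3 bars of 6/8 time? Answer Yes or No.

One bar of 6/8 = 24 thirty-second notes, so 3 bars = 72.
In thirty-second notes: eighth note = 4; thirty-second = 1; dotted whole note = 48; quarter note = 8; quarter = 8; whole note = 32; thirty-second note = 1; thirty-second note = 1.
Adding: 4 + 1 + 48 + 8 + 8 + 32 + 1 + 1 = 103.
103 exceeds 72, so the answer is No.

No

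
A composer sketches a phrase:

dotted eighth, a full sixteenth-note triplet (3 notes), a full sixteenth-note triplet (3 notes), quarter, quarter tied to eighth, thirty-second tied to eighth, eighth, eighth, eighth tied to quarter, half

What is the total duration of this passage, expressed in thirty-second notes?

75

Express everything in thirty-second notes: dotted eighth = 6; a full sixteenth-note triplet (3 notes) (three triplet sixteenths span one eighth) = 4; a full sixteenth-note triplet (3 notes) (three triplet sixteenths span one eighth) = 4; quarter = 8; quarter tied to eighth (quarter + eighth) = 12; thirty-second tied to eighth (thirty-second + eighth) = 5; eighth = 4; eighth = 4; eighth tied to quarter (eighth + quarter) = 12; half = 16.
Sum: 6 + 4 + 4 + 8 + 12 + 5 + 4 + 4 + 12 + 16 = 75 thirty-second notes.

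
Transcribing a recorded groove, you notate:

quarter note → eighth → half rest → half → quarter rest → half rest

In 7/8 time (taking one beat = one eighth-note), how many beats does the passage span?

One eighth-note beat = 2 sixteenth notes.
Each duration in sixteenth notes: quarter note = 4; eighth = 2; half rest = 8; half = 8; quarter rest = 4; half rest = 8.
Total: 4 + 2 + 8 + 8 + 4 + 8 = 34.
34 ÷ 2 = 17 beats.

17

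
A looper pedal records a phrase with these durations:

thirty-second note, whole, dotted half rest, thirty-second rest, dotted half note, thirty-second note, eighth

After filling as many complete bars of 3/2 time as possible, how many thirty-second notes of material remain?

One bar of 3/2 = 48 thirty-second notes.
Each duration in thirty-second notes: thirty-second note = 1; whole = 32; dotted half rest = 24; thirty-second rest = 1; dotted half note = 24; thirty-second note = 1; eighth = 4.
Adding: 1 + 32 + 24 + 1 + 24 + 1 + 4 = 87.
87 ÷ 48 = 1 complete bar with 39 thirty-second notes remaining.

39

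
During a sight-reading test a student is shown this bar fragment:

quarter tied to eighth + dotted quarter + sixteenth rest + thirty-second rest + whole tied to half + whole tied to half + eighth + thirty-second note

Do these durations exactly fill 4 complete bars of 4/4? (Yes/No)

Yes

One bar of 4/4 = 32 thirty-second notes, so 4 bars = 128.
Express everything in thirty-second notes: quarter tied to eighth (quarter + eighth) = 12; dotted quarter = 12; sixteenth rest = 2; thirty-second rest = 1; whole tied to half (whole + half) = 48; whole tied to half (whole + half) = 48; eighth = 4; thirty-second note = 1.
Adding: 12 + 12 + 2 + 1 + 48 + 48 + 4 + 1 = 128.
128 equals 128, so the answer is Yes.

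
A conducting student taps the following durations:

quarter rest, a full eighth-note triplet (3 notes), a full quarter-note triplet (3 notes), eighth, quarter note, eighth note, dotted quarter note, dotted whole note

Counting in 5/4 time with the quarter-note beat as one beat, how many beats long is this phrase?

One quarter-note beat = 2 eighth notes.
Express everything in eighth notes: quarter rest = 2; a full eighth-note triplet (3 notes) (three triplet eighths span one quarter) = 2; a full quarter-note triplet (3 notes) (three triplet quarters span one half) = 4; eighth = 1; quarter note = 2; eighth note = 1; dotted quarter note = 3; dotted whole note = 12.
Altogether 2 + 2 + 4 + 1 + 2 + 1 + 3 + 12 = 27.
27 ÷ 2 = 13.5 beats.

13.5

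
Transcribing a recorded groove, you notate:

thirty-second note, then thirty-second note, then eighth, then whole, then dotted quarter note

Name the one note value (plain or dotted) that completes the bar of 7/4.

The bar of 7/4 = 56 thirty-second notes.
In thirty-second notes: thirty-second note = 1; thirty-second note = 1; eighth = 4; whole = 32; dotted quarter note = 12.
Altogether 1 + 1 + 4 + 32 + 12 = 50.
Remaining: 56 − 50 = 6 thirty-second notes, which is a dotted eighth note.

dotted eighth note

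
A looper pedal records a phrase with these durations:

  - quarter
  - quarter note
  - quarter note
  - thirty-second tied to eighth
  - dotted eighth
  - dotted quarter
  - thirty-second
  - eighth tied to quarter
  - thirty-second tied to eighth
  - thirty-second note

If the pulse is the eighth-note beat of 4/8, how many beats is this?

One eighth-note beat = 4 thirty-second notes.
Convert each value to thirty-second notes: quarter = 8; quarter note = 8; quarter note = 8; thirty-second tied to eighth (thirty-second + eighth) = 5; dotted eighth = 6; dotted quarter = 12; thirty-second = 1; eighth tied to quarter (eighth + quarter) = 12; thirty-second tied to eighth (thirty-second + eighth) = 5; thirty-second note = 1.
Altogether 8 + 8 + 8 + 5 + 6 + 12 + 1 + 12 + 5 + 1 = 66.
66 ÷ 4 = 16.5 beats.

16.5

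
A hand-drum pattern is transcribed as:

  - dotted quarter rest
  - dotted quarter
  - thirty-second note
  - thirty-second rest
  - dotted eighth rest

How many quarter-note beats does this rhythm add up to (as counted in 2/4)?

One quarter-note beat = 8 thirty-second notes.
In thirty-second notes: dotted quarter rest = 12; dotted quarter = 12; thirty-second note = 1; thirty-second rest = 1; dotted eighth rest = 6.
Adding: 12 + 12 + 1 + 1 + 6 = 32.
32 ÷ 8 = 4 beats.

4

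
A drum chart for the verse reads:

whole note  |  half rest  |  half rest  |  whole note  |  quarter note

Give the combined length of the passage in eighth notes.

26

Working in eighth notes: whole note = 8; half rest = 4; half rest = 4; whole note = 8; quarter note = 2.
Altogether 8 + 4 + 4 + 8 + 2 = 26 eighth notes.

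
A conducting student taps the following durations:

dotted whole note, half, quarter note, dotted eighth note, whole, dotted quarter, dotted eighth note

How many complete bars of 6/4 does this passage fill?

One bar of 6/4 = 24 sixteenth notes.
Express everything in sixteenth notes: dotted whole note = 24; half = 8; quarter note = 4; dotted eighth note = 3; whole = 16; dotted quarter = 6; dotted eighth note = 3.
Altogether 24 + 8 + 4 + 3 + 16 + 6 + 3 = 64.
64 ÷ 24 = 2 complete bars with 16 left over.

2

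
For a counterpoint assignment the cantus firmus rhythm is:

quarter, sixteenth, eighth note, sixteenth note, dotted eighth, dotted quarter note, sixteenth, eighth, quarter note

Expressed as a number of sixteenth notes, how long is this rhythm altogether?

24

In sixteenth notes: quarter = 4; sixteenth = 1; eighth note = 2; sixteenth note = 1; dotted eighth = 3; dotted quarter note = 6; sixteenth = 1; eighth = 2; quarter note = 4.
Total: 4 + 1 + 2 + 1 + 3 + 6 + 1 + 2 + 4 = 24 sixteenth notes.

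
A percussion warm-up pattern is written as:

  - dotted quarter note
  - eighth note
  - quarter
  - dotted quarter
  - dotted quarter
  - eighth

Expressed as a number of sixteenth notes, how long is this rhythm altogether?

In sixteenth notes: dotted quarter note = 6; eighth note = 2; quarter = 4; dotted quarter = 6; dotted quarter = 6; eighth = 2.
Total: 6 + 2 + 4 + 6 + 6 + 2 = 26 sixteenth notes.

26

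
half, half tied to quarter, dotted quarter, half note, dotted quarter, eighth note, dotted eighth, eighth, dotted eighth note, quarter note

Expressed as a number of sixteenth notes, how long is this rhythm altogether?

54

Express everything in sixteenth notes: half = 8; half tied to quarter (half + quarter) = 12; dotted quarter = 6; half note = 8; dotted quarter = 6; eighth note = 2; dotted eighth = 3; eighth = 2; dotted eighth note = 3; quarter note = 4.
Adding: 8 + 12 + 6 + 8 + 6 + 2 + 3 + 2 + 3 + 4 = 54 sixteenth notes.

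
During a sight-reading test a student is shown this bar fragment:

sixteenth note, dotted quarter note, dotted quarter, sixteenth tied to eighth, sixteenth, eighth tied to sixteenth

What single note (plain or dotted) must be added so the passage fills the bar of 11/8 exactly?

The bar of 11/8 = 22 sixteenth notes.
Working in sixteenth notes: sixteenth note = 1; dotted quarter note = 6; dotted quarter = 6; sixteenth tied to eighth (sixteenth + eighth) = 3; sixteenth = 1; eighth tied to sixteenth (eighth + sixteenth) = 3.
Sum: 1 + 6 + 6 + 3 + 1 + 3 = 20.
Remaining: 22 − 20 = 2 sixteenth notes, which is a eighth note.

eighth note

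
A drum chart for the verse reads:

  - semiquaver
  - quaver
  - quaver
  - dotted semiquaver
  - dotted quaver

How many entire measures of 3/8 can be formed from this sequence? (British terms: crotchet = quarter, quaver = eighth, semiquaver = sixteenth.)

1

One bar of 3/8 = 12 thirty-second notes.
Working in thirty-second notes: semiquaver = 2; quaver = 4; quaver = 4; dotted semiquaver = 3; dotted quaver = 6.
Total: 2 + 4 + 4 + 3 + 6 = 19.
19 ÷ 12 = 1 complete bar with 7 left over.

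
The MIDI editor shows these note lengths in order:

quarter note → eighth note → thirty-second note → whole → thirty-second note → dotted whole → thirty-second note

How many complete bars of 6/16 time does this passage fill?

One bar of 6/16 = 12 thirty-second notes.
Convert each value to thirty-second notes: quarter note = 8; eighth note = 4; thirty-second note = 1; whole = 32; thirty-second note = 1; dotted whole = 48; thirty-second note = 1.
Altogether 8 + 4 + 1 + 32 + 1 + 48 + 1 = 95.
95 ÷ 12 = 7 complete bars with 11 left over.

7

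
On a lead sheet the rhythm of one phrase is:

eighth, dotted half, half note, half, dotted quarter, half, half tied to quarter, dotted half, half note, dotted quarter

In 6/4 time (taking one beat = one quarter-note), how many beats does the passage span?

20.5

One quarter-note beat = 2 eighth notes.
Express everything in eighth notes: eighth = 1; dotted half = 6; half note = 4; half = 4; dotted quarter = 3; half = 4; half tied to quarter (half + quarter) = 6; dotted half = 6; half note = 4; dotted quarter = 3.
Total: 1 + 6 + 4 + 4 + 3 + 4 + 6 + 6 + 4 + 3 = 41.
41 ÷ 2 = 20.5 beats.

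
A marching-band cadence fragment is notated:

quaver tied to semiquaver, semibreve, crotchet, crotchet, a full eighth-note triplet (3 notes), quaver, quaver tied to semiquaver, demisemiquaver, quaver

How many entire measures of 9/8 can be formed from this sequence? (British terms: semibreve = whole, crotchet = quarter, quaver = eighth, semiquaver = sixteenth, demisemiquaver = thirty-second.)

One bar of 9/8 = 36 thirty-second notes.
Convert each value to thirty-second notes: quaver tied to semiquaver (quaver + semiquaver) = 6; semibreve = 32; crotchet = 8; crotchet = 8; a full eighth-note triplet (3 notes) (three triplet eighths span one quarter) = 8; quaver = 4; quaver tied to semiquaver (quaver + semiquaver) = 6; demisemiquaver = 1; quaver = 4.
Total: 6 + 32 + 8 + 8 + 8 + 4 + 6 + 1 + 4 = 77.
77 ÷ 36 = 2 complete bars with 5 left over.

2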